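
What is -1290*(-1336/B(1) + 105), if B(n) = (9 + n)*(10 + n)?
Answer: -1317606/11 ≈ -1.1978e+5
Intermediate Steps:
-1290*(-1336/B(1) + 105) = -1290*(-1336/(90 + 1² + 19*1) + 105) = -1290*(-1336/(90 + 1 + 19) + 105) = -1290*(-1336/110 + 105) = -1290*(-1336*1/110 + 105) = -1290*(-668/55 + 105) = -1290*5107/55 = -1317606/11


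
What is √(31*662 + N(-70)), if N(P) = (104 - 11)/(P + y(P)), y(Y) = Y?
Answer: √100554545/70 ≈ 143.25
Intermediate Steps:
N(P) = 93/(2*P) (N(P) = (104 - 11)/(P + P) = 93/((2*P)) = 93*(1/(2*P)) = 93/(2*P))
√(31*662 + N(-70)) = √(31*662 + (93/2)/(-70)) = √(20522 + (93/2)*(-1/70)) = √(20522 - 93/140) = √(2872987/140) = √100554545/70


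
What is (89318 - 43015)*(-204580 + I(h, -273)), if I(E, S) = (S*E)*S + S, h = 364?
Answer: 1246648220009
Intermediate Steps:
I(E, S) = S + E*S² (I(E, S) = (E*S)*S + S = E*S² + S = S + E*S²)
(89318 - 43015)*(-204580 + I(h, -273)) = (89318 - 43015)*(-204580 - 273*(1 + 364*(-273))) = 46303*(-204580 - 273*(1 - 99372)) = 46303*(-204580 - 273*(-99371)) = 46303*(-204580 + 27128283) = 46303*26923703 = 1246648220009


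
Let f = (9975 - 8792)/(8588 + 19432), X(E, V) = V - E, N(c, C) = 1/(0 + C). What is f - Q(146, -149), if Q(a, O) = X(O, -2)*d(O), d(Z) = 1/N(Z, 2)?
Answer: -8236697/28020 ≈ -293.96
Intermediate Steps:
N(c, C) = 1/C
d(Z) = 2 (d(Z) = 1/(1/2) = 2)
Q(a, O) = -4 - 2*O (Q(a, O) = (-2 - O)*2 = -4 - 2*O)
f = 1183/28020 ≈ 0.042220
f - Q(146, -149) = 1183/28020 - (-4 - 2*(-149)) = 1183/28020 - (-4 + 298) = 1183/28020 - 1*294 = 1183/28020 - 294 = -8236697/28020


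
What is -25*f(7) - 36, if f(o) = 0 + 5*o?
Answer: -911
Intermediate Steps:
f(o) = 5*o
-25*f(7) - 36 = -125*7 - 36 = -25*35 - 36 = -875 - 36 = -911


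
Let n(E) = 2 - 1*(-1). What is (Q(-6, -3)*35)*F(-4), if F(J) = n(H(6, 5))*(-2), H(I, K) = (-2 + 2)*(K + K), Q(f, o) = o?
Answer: 630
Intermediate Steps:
H(I, K) = 0 (H(I, K) = 0*(2*K) = 0)
n(E) = 3 (n(E) = 2 + 1 = 3)
F(J) = -6 (F(J) = 3*(-2) = -6)
(Q(-6, -3)*35)*F(-4) = -3*35*(-6) = -105*(-6) = 630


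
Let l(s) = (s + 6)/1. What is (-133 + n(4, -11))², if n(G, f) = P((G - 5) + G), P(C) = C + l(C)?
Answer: 14641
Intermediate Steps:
l(s) = 6 + s (l(s) = 1*(6 + s) = 6 + s)
P(C) = 6 + 2*C (P(C) = C + (6 + C) = 6 + 2*C)
n(G, f) = -4 + 4*G (n(G, f) = 6 + 2*((G - 5) + G) = 6 + 2*((-5 + G) + G) = 6 + 2*(-5 + 2*G) = 6 + (-10 + 4*G) = -4 + 4*G)
(-133 + n(4, -11))² = (-133 + (-4 + 4*4))² = (-133 + (-4 + 16))² = (-133 + 12)² = (-121)² = 14641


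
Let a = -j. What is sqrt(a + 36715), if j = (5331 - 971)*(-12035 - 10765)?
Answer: sqrt(99444715) ≈ 9972.2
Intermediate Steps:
j = -99408000 (j = 4360*(-22800) = -99408000)
a = 99408000 (a = -1*(-99408000) = 99408000)
sqrt(a + 36715) = sqrt(99408000 + 36715) = sqrt(99444715)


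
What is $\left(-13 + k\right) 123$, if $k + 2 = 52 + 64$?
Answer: $12423$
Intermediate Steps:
$k = 114$ ($k = -2 + \left(52 + 64\right) = -2 + 116 = 114$)
$\left(-13 + k\right) 123 = \left(-13 + 114\right) 123 = 101 \cdot 123 = 12423$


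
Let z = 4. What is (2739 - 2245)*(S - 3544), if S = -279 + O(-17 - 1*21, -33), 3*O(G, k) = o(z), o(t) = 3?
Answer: -1888068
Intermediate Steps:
O(G, k) = 1 (O(G, k) = (⅓)*3 = 1)
S = -278 (S = -279 + 1 = -278)
(2739 - 2245)*(S - 3544) = (2739 - 2245)*(-278 - 3544) = 494*(-3822) = -1888068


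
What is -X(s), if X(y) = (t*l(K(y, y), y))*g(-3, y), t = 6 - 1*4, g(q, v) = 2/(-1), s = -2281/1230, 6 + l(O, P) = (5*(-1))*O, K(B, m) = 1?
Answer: -44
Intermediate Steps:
l(O, P) = -6 - 5*O (l(O, P) = -6 + (5*(-1))*O = -6 - 5*O)
s = -2281/1230 (s = -2281*1/1230 = -2281/1230 ≈ -1.8545)
g(q, v) = -2 (g(q, v) = 2*(-1) = -2)
t = 2 (t = 6 - 4 = 2)
X(y) = 44 (X(y) = (2*(-6 - 5*1))*(-2) = (2*(-6 - 5))*(-2) = (2*(-11))*(-2) = -22*(-2) = 44)
-X(s) = -1*44 = -44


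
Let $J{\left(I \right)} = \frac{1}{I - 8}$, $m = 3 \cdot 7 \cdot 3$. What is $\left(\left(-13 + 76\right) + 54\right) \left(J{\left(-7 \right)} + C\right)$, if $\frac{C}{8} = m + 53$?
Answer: $\frac{542841}{5} \approx 1.0857 \cdot 10^{5}$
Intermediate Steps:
$m = 63$ ($m = 21 \cdot 3 = 63$)
$C = 928$ ($C = 8 \left(63 + 53\right) = 8 \cdot 116 = 928$)
$J{\left(I \right)} = \frac{1}{-8 + I}$
$\left(\left(-13 + 76\right) + 54\right) \left(J{\left(-7 \right)} + C\right) = \left(\left(-13 + 76\right) + 54\right) \left(\frac{1}{-8 - 7} + 928\right) = \left(63 + 54\right) \left(\frac{1}{-15} + 928\right) = 117 \left(- \frac{1}{15} + 928\right) = 117 \cdot \frac{13919}{15} = \frac{542841}{5}$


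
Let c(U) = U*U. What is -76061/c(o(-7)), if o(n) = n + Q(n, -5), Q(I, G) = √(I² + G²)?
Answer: -9355503/625 - 1064854*√74/625 ≈ -29625.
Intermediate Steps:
Q(I, G) = √(G² + I²)
o(n) = n + √(25 + n²) (o(n) = n + √((-5)² + n²) = n + √(25 + n²))
c(U) = U²
-76061/c(o(-7)) = -76061/(-7 + √(25 + (-7)²))² = -76061/(-7 + √(25 + 49))² = -76061/(-7 + √74)²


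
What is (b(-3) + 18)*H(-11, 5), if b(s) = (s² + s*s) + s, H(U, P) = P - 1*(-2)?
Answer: 231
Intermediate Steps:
H(U, P) = 2 + P (H(U, P) = P + 2 = 2 + P)
b(s) = s + 2*s² (b(s) = (s² + s²) + s = 2*s² + s = s + 2*s²)
(b(-3) + 18)*H(-11, 5) = (-3*(1 + 2*(-3)) + 18)*(2 + 5) = (-3*(1 - 6) + 18)*7 = (-3*(-5) + 18)*7 = (15 + 18)*7 = 33*7 = 231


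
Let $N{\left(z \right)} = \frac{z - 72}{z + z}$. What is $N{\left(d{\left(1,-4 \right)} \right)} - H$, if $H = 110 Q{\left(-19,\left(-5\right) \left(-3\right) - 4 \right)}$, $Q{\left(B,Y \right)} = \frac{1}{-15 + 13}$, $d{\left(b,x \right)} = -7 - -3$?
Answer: $\frac{129}{2} \approx 64.5$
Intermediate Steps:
$d{\left(b,x \right)} = -4$ ($d{\left(b,x \right)} = -7 + 3 = -4$)
$Q{\left(B,Y \right)} = - \frac{1}{2}$ ($Q{\left(B,Y \right)} = \frac{1}{-2} = - \frac{1}{2}$)
$N{\left(z \right)} = \frac{-72 + z}{2 z}$
$H = -55$ ($H = 110 \left(- \frac{1}{2}\right) = -55$)
$N{\left(d{\left(1,-4 \right)} \right)} - H = \frac{-72 - 4}{2 \left(-4\right)} - -55 = \frac{1}{2} \left(- \frac{1}{4}\right) \left(-76\right) + 55 = \frac{19}{2} + 55 = \frac{129}{2}$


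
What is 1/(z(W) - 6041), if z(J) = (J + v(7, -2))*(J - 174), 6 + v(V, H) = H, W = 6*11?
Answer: -1/12305 ≈ -8.1268e-5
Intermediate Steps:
W = 66
v(V, H) = -6 + H
z(J) = (-174 + J)*(-8 + J) (z(J) = (J + (-6 - 2))*(J - 174) = (J - 8)*(-174 + J) = (-8 + J)*(-174 + J) = (-174 + J)*(-8 + J))
1/(z(W) - 6041) = 1/((1392 + 66**2 - 182*66) - 6041) = 1/((1392 + 4356 - 12012) - 6041) = 1/(-6264 - 6041) = 1/(-12305) = -1/12305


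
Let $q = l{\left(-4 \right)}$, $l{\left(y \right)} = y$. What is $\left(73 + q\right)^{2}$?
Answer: $4761$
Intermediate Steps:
$q = -4$
$\left(73 + q\right)^{2} = \left(73 - 4\right)^{2} = 69^{2} = 4761$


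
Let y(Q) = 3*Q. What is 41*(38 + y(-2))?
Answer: 1312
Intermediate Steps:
41*(38 + y(-2)) = 41*(38 + 3*(-2)) = 41*(38 - 6) = 41*32 = 1312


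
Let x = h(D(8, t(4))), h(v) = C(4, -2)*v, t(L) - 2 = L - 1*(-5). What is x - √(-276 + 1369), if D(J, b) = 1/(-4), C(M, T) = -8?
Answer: 2 - √1093 ≈ -31.061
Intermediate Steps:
t(L) = 7 + L (t(L) = 2 + (L - 1*(-5)) = 2 + (L + 5) = 2 + (5 + L) = 7 + L)
D(J, b) = -¼
h(v) = -8*v
x = 2 (x = -8*(-¼) = 2)
x - √(-276 + 1369) = 2 - √(-276 + 1369) = 2 - √1093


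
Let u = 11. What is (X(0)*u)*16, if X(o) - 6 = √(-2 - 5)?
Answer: 1056 + 176*I*√7 ≈ 1056.0 + 465.65*I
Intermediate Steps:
X(o) = 6 + I*√7 (X(o) = 6 + √(-2 - 5) = 6 + √(-7) = 6 + I*√7)
(X(0)*u)*16 = ((6 + I*√7)*11)*16 = (66 + 11*I*√7)*16 = 1056 + 176*I*√7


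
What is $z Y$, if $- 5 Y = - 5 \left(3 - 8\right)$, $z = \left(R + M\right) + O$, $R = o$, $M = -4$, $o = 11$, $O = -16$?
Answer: $45$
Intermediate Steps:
$R = 11$
$z = -9$ ($z = \left(11 - 4\right) - 16 = 7 - 16 = -9$)
$Y = -5$ ($Y = - \frac{\left(-5\right) \left(3 - 8\right)}{5} = - \frac{\left(-5\right) \left(-5\right)}{5} = \left(- \frac{1}{5}\right) 25 = -5$)
$z Y = \left(-9\right) \left(-5\right) = 45$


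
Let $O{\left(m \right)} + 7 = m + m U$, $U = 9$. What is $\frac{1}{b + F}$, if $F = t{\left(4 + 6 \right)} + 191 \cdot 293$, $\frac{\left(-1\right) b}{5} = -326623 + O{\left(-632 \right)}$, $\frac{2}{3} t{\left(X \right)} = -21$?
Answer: $\frac{2}{3441363} \approx 5.8117 \cdot 10^{-7}$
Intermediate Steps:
$O{\left(m \right)} = -7 + 10 m$ ($O{\left(m \right)} = -7 + \left(m + m 9\right) = -7 + \left(m + 9 m\right) = -7 + 10 m$)
$t{\left(X \right)} = - \frac{63}{2}$ ($t{\left(X \right)} = \frac{3}{2} \left(-21\right) = - \frac{63}{2}$)
$b = 1664750$ ($b = - 5 \left(-326623 + \left(-7 + 10 \left(-632\right)\right)\right) = - 5 \left(-326623 - 6327\right) = \left(-5\right) \left(-332950\right) = 1664750$)
$F = \frac{111863}{2}$ ($F = - \frac{63}{2} + 191 \cdot 293 = - \frac{63}{2} + 55963 = \frac{111863}{2} \approx 55932.0$)
$\frac{1}{b + F} = \frac{1}{1664750 + \frac{111863}{2}} = \frac{1}{\frac{3441363}{2}} = \frac{2}{3441363}$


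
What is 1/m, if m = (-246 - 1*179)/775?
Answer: -31/17 ≈ -1.8235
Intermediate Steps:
m = -17/31 (m = (-246 - 179)*(1/775) = -425*1/775 = -17/31 ≈ -0.54839)
1/m = 1/(-17/31) = -31/17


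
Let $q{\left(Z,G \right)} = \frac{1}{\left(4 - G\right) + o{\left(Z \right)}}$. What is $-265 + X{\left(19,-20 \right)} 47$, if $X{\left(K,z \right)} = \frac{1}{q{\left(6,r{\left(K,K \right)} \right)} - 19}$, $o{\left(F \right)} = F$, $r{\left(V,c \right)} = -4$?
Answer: $- \frac{70883}{265} \approx -267.48$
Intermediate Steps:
$q{\left(Z,G \right)} = \frac{1}{4 + Z - G}$ ($q{\left(Z,G \right)} = \frac{1}{\left(4 - G\right) + Z} = \frac{1}{4 + Z - G}$)
$X{\left(K,z \right)} = - \frac{14}{265}$ ($X{\left(K,z \right)} = \frac{1}{\frac{1}{4 + 6 - -4} - 19} = \frac{1}{\frac{1}{4 + 6 + 4} - 19} = \frac{1}{\frac{1}{14} - 19} = \frac{1}{- \frac{265}{14}} = - \frac{14}{265}$)
$-265 + X{\left(19,-20 \right)} 47 = -265 - \frac{658}{265} = - \frac{70883}{265}$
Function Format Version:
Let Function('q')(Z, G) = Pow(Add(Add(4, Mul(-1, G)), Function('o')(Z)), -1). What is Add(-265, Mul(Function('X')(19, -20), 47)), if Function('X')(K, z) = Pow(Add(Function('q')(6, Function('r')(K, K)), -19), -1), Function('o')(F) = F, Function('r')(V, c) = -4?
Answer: Rational(-70883, 265) ≈ -267.48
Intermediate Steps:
Function('q')(Z, G) = Pow(Add(4, Z, Mul(-1, G)), -1) (Function('q')(Z, G) = Pow(Add(Add(4, Mul(-1, G)), Z), -1) = Pow(Add(4, Z, Mul(-1, G)), -1))
Function('X')(K, z) = Rational(-14, 265) (Function('X')(K, z) = Pow(Add(Pow(Add(4, 6, Mul(-1, -4)), -1), -19), -1) = Pow(Add(Pow(Add(4, 6, 4), -1), -19), -1) = Pow(Add(Pow(14, -1), -19), -1) = Pow(Add(Rational(1, 14), -19), -1) = Pow(Rational(-265, 14), -1) = Rational(-14, 265))
Add(-265, Mul(Function('X')(19, -20), 47)) = Add(-265, Mul(Rational(-14, 265), 47)) = Add(-265, Rational(-658, 265)) = Rational(-70883, 265)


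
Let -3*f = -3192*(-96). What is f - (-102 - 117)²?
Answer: -150105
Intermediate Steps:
f = -102144 (f = -(-1064)*(-96) = -⅓*306432 = -102144)
f - (-102 - 117)² = -102144 - (-102 - 117)² = -102144 - 1*(-219)² = -102144 - 1*47961 = -102144 - 47961 = -150105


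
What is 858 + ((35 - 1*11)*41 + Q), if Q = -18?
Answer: 1824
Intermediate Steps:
858 + ((35 - 1*11)*41 + Q) = 858 + ((35 - 1*11)*41 - 18) = 858 + ((35 - 11)*41 - 18) = 858 + (24*41 - 18) = 858 + (984 - 18) = 858 + 966 = 1824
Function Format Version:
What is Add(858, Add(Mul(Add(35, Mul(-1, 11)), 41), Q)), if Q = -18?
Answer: 1824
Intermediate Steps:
Add(858, Add(Mul(Add(35, Mul(-1, 11)), 41), Q)) = Add(858, Add(Mul(Add(35, Mul(-1, 11)), 41), -18)) = Add(858, Add(Mul(Add(35, -11), 41), -18)) = Add(858, Add(Mul(24, 41), -18)) = Add(858, Add(984, -18)) = Add(858, 966) = 1824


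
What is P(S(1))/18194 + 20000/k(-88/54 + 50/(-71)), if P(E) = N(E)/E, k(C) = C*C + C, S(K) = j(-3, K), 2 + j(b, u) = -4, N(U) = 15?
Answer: 1337218580719955/208139687492 ≈ 6424.6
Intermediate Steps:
j(b, u) = -6 (j(b, u) = -2 - 4 = -6)
S(K) = -6
k(C) = C + C² (k(C) = C² + C = C + C²)
P(E) = 15/E
P(S(1))/18194 + 20000/k(-88/54 + 50/(-71)) = (15/(-6))/18194 + 20000/(((-88/54 + 50/(-71))*(1 + (-88/54 + 50/(-71))))) = (15*(-⅙))*(1/18194) + 20000/(((-88*1/54 + 50*(-1/71))*(1 + (-88*1/54 + 50*(-1/71))))) = -5/2*1/18194 + 20000/(((-44/27 - 50/71)*(1 + (-44/27 - 50/71)))) = -5/36388 + 20000/((-4474*(1 - 4474/1917)/1917)) = -5/36388 + 20000/((-4474/1917*(-2557/1917))) = -5/36388 + 20000/(11440018/3674889) = -5/36388 + 20000*(3674889/11440018) = -5/36388 + 36748890000/5720009 = 1337218580719955/208139687492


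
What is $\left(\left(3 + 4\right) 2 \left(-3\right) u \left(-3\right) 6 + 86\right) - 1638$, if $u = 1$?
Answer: $-796$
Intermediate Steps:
$\left(\left(3 + 4\right) 2 \left(-3\right) u \left(-3\right) 6 + 86\right) - 1638 = \left(\left(3 + 4\right) 2 \left(-3\right) 1 \left(-3\right) 6 + 86\right) - 1638 = \left(7 \left(-6\right) \left(\left(-3\right) 6\right) + 86\right) - 1638 = \left(\left(-42\right) \left(-18\right) + 86\right) - 1638 = \left(756 + 86\right) - 1638 = 842 - 1638 = -796$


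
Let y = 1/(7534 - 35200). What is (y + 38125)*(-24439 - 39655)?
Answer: -33802093981703/13833 ≈ -2.4436e+9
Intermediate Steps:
y = -1/27666 (y = 1/(-27666) = -1/27666 ≈ -3.6145e-5)
(y + 38125)*(-24439 - 39655) = (-1/27666 + 38125)*(-24439 - 39655) = (1054766249/27666)*(-64094) = -33802093981703/13833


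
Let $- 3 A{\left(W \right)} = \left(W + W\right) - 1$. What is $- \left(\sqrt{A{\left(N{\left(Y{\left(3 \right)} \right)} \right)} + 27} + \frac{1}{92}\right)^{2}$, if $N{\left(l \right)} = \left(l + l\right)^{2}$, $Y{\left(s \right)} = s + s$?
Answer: $\frac{1743581}{25392} - \frac{i \sqrt{618}}{138} \approx 68.667 - 0.18014 i$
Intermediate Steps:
$Y{\left(s \right)} = 2 s$
$N{\left(l \right)} = 4 l^{2}$ ($N{\left(l \right)} = \left(2 l\right)^{2} = 4 l^{2}$)
$A{\left(W \right)} = \frac{1}{3} - \frac{2 W}{3}$ ($A{\left(W \right)} = - \frac{\left(W + W\right) - 1}{3} = - \frac{2 W - 1}{3} = - \frac{-1 + 2 W}{3} = \frac{1}{3} - \frac{2 W}{3}$)
$- \left(\sqrt{A{\left(N{\left(Y{\left(3 \right)} \right)} \right)} + 27} + \frac{1}{92}\right)^{2} = - \left(\sqrt{\left(\frac{1}{3} - \frac{2 \cdot 4 \left(2 \cdot 3\right)^{2}}{3}\right) + 27} + \frac{1}{92}\right)^{2} = - \left(\sqrt{\left(\frac{1}{3} - \frac{2 \cdot 4 \cdot 6^{2}}{3}\right) + 27} + \frac{1}{92}\right)^{2} = - \left(\sqrt{\left(\frac{1}{3} - \frac{2 \cdot 4 \cdot 36}{3}\right) + 27} + \frac{1}{92}\right)^{2} = - \left(\sqrt{\left(\frac{1}{3} - 96\right) + 27} + \frac{1}{92}\right)^{2} = - \left(\sqrt{- \frac{287}{3} + 27} + \frac{1}{92}\right)^{2} = - \left(\sqrt{- \frac{206}{3}} + \frac{1}{92}\right)^{2} = - \left(\frac{i \sqrt{618}}{3} + \frac{1}{92}\right)^{2} = - \left(\frac{1}{92} + \frac{i \sqrt{618}}{3}\right)^{2}$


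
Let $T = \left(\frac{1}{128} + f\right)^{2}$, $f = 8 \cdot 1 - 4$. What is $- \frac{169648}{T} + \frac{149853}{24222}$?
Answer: $- \frac{2038967368259}{193166046} \approx -10556.0$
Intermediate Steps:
$f = 4$ ($f = 8 - 4 = 4$)
$T = \frac{263169}{16384}$ ($T = \left(\frac{1}{128} + 4\right)^{2} = \left(\frac{513}{128}\right)^{2} = \frac{263169}{16384} \approx 16.063$)
$- \frac{169648}{T} + \frac{149853}{24222} = - \frac{169648}{\frac{263169}{16384}} + \frac{149853}{24222} = \left(-169648\right) \frac{16384}{263169} + 149853 \cdot \frac{1}{24222} = - \frac{2779512832}{263169} + \frac{4541}{734} = - \frac{2038967368259}{193166046}$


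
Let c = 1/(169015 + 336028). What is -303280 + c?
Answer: -153169441039/505043 ≈ -3.0328e+5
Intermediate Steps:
c = 1/505043 ≈ 1.9800e-6
-303280 + c = -303280 + 1/505043 = -153169441039/505043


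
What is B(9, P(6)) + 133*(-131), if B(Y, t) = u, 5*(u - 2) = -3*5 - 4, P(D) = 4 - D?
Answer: -87124/5 ≈ -17425.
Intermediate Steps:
u = -9/5 (u = 2 + (-3*5 - 4)/5 = 2 + (-15 - 4)/5 = 2 + (⅕)*(-19) = 2 - 19/5 = -9/5 ≈ -1.8000)
B(Y, t) = -9/5
B(9, P(6)) + 133*(-131) = -9/5 + 133*(-131) = -9/5 - 17423 = -87124/5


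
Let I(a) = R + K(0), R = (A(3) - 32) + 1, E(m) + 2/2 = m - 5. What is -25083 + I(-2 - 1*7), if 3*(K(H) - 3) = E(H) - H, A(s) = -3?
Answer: -25116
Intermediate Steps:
E(m) = -6 + m (E(m) = -1 + (m - 5) = -1 + (-5 + m) = -6 + m)
K(H) = 1 (K(H) = 3 + ((-6 + H) - H)/3 = 3 + (⅓)*(-6) = 3 - 2 = 1)
R = -34 (R = (-3 - 32) + 1 = -35 + 1 = -34)
I(a) = -33 (I(a) = -34 + 1 = -33)
-25083 + I(-2 - 1*7) = -25083 - 33 = -25116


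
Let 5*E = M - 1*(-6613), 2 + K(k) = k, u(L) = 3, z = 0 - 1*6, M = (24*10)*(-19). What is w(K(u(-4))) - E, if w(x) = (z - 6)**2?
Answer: -1333/5 ≈ -266.60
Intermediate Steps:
M = -4560 (M = 240*(-19) = -4560)
z = -6 (z = 0 - 6 = -6)
K(k) = -2 + k
w(x) = 144 (w(x) = (-6 - 6)**2 = (-12)**2 = 144)
E = 2053/5 (E = (-4560 - 1*(-6613))/5 = (-4560 + 6613)/5 = (1/5)*2053 = 2053/5 ≈ 410.60)
w(K(u(-4))) - E = 144 - 1*2053/5 = 144 - 2053/5 = -1333/5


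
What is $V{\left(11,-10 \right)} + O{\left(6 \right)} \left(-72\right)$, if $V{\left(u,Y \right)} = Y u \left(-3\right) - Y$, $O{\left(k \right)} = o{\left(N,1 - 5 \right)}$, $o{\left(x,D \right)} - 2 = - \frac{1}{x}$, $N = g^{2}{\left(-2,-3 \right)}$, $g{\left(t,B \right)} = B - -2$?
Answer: $268$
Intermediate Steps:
$g{\left(t,B \right)} = 2 + B$ ($g{\left(t,B \right)} = B + 2 = 2 + B$)
$N = 1$ ($N = \left(2 - 3\right)^{2} = \left(-1\right)^{2} = 1$)
$o{\left(x,D \right)} = 2 - \frac{1}{x}$
$O{\left(k \right)} = 1$ ($O{\left(k \right)} = 2 - 1^{-1} = 2 - 1 = 1$)
$V{\left(u,Y \right)} = - Y - 3 Y u$ ($V{\left(u,Y \right)} = - 3 Y u - Y = - Y - 3 Y u$)
$V{\left(11,-10 \right)} + O{\left(6 \right)} \left(-72\right) = \left(-1\right) \left(-10\right) \left(1 + 3 \cdot 11\right) + 1 \left(-72\right) = \left(-1\right) \left(-10\right) \left(1 + 33\right) - 72 = \left(-1\right) \left(-10\right) 34 - 72 = 340 - 72 = 268$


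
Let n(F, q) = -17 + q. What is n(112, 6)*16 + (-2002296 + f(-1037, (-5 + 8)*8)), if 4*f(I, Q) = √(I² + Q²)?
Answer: -2002472 + √1075945/4 ≈ -2.0022e+6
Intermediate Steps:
f(I, Q) = √(I² + Q²)/4
n(112, 6)*16 + (-2002296 + f(-1037, (-5 + 8)*8)) = (-17 + 6)*16 + (-2002296 + √((-1037)² + ((-5 + 8)*8)²)/4) = -11*16 + (-2002296 + √(1075369 + (3*8)²)/4) = -176 + (-2002296 + √(1075369 + 24²)/4) = -176 + (-2002296 + √(1075369 + 576)/4) = -176 + (-2002296 + √1075945/4) = -2002472 + √1075945/4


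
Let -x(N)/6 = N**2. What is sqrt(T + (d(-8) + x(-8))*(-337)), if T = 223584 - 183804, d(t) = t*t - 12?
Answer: 4*sqrt(9479) ≈ 389.44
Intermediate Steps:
d(t) = -12 + t**2 (d(t) = t**2 - 12 = -12 + t**2)
x(N) = -6*N**2
T = 39780
sqrt(T + (d(-8) + x(-8))*(-337)) = sqrt(39780 + ((-12 + (-8)**2) - 6*(-8)**2)*(-337)) = sqrt(39780 + ((-12 + 64) - 6*64)*(-337)) = sqrt(39780 + (52 - 384)*(-337)) = sqrt(39780 - 332*(-337)) = sqrt(39780 + 111884) = sqrt(151664) = 4*sqrt(9479)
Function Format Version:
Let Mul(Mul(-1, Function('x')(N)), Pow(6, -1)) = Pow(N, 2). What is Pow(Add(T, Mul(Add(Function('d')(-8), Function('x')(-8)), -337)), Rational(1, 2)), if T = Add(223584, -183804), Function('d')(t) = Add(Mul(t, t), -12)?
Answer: Mul(4, Pow(9479, Rational(1, 2))) ≈ 389.44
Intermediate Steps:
Function('d')(t) = Add(-12, Pow(t, 2)) (Function('d')(t) = Add(Pow(t, 2), -12) = Add(-12, Pow(t, 2)))
Function('x')(N) = Mul(-6, Pow(N, 2))
T = 39780
Pow(Add(T, Mul(Add(Function('d')(-8), Function('x')(-8)), -337)), Rational(1, 2)) = Pow(Add(39780, Mul(Add(Add(-12, Pow(-8, 2)), Mul(-6, Pow(-8, 2))), -337)), Rational(1, 2)) = Pow(Add(39780, Mul(Add(Add(-12, 64), Mul(-6, 64)), -337)), Rational(1, 2)) = Pow(Add(39780, Mul(Add(52, -384), -337)), Rational(1, 2)) = Pow(Add(39780, Mul(-332, -337)), Rational(1, 2)) = Pow(Add(39780, 111884), Rational(1, 2)) = Pow(151664, Rational(1, 2)) = Mul(4, Pow(9479, Rational(1, 2)))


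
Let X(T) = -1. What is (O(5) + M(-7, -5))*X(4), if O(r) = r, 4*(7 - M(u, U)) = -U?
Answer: -43/4 ≈ -10.750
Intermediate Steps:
M(u, U) = 7 + U/4 (M(u, U) = 7 - (-1)*U/4 = 7 + U/4)
(O(5) + M(-7, -5))*X(4) = (5 + (7 + (¼)*(-5)))*(-1) = (5 + (7 - 5/4))*(-1) = (5 + 23/4)*(-1) = (43/4)*(-1) = -43/4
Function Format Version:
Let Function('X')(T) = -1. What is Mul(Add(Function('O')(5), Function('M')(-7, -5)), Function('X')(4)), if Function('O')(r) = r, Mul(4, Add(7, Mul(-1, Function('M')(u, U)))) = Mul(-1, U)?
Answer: Rational(-43, 4) ≈ -10.750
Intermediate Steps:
Function('M')(u, U) = Add(7, Mul(Rational(1, 4), U)) (Function('M')(u, U) = Add(7, Mul(Rational(-1, 4), Mul(-1, U))) = Add(7, Mul(Rational(1, 4), U)))
Mul(Add(Function('O')(5), Function('M')(-7, -5)), Function('X')(4)) = Mul(Add(5, Add(7, Mul(Rational(1, 4), -5))), -1) = Mul(Add(5, Add(7, Rational(-5, 4))), -1) = Mul(Add(5, Rational(23, 4)), -1) = Mul(Rational(43, 4), -1) = Rational(-43, 4)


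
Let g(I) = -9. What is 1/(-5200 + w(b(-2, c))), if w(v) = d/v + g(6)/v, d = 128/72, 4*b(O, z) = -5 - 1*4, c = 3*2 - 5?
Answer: -81/420940 ≈ -0.00019243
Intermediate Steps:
c = 1 (c = 6 - 5 = 1)
b(O, z) = -9/4 (b(O, z) = (-5 - 1*4)/4 = (-5 - 4)/4 = (1/4)*(-9) = -9/4)
d = 16/9 (d = 128*(1/72) = 16/9 ≈ 1.7778)
w(v) = -65/(9*v) (w(v) = 16/(9*v) - 9/v = -65/(9*v))
1/(-5200 + w(b(-2, c))) = 1/(-5200 - 65/(9*(-9/4))) = 1/(-5200 - 65/9*(-4/9)) = 1/(-5200 + 260/81) = 1/(-420940/81) = -81/420940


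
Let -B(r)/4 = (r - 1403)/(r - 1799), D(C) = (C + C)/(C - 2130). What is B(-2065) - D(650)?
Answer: -32307/11914 ≈ -2.7117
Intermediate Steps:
D(C) = 2*C/(-2130 + C) (D(C) = (2*C)/(-2130 + C) = 2*C/(-2130 + C))
B(r) = -4*(-1403 + r)/(-1799 + r) (B(r) = -4*(r - 1403)/(r - 1799) = -4*(-1403 + r)/(-1799 + r))
B(-2065) - D(650) = 4*(1403 - 1*(-2065))/(-1799 - 2065) - 2*650/(-2130 + 650) = 4*(1403 + 2065)/(-3864) - 2*650/(-1480) = 4*(-1/3864)*3468 - 2*650*(-1)/1480 = -578/161 - 1*(-65/74) = -578/161 + 65/74 = -32307/11914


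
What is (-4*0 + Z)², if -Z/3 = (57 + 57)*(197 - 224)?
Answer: 85266756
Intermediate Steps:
Z = 9234 (Z = -3*(57 + 57)*(197 - 224) = -342*(-27) = -3*(-3078) = 9234)
(-4*0 + Z)² = (-4*0 + 9234)² = (0 + 9234)² = 9234² = 85266756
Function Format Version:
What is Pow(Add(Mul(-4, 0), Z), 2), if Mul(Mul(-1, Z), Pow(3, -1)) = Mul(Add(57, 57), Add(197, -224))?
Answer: 85266756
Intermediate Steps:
Z = 9234 (Z = Mul(-3, Mul(Add(57, 57), Add(197, -224))) = Mul(-3, Mul(114, -27)) = Mul(-3, -3078) = 9234)
Pow(Add(Mul(-4, 0), Z), 2) = Pow(Add(Mul(-4, 0), 9234), 2) = Pow(Add(0, 9234), 2) = Pow(9234, 2) = 85266756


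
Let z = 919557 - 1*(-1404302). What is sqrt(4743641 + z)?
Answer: 50*sqrt(2827) ≈ 2658.5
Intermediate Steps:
z = 2323859 (z = 919557 + 1404302 = 2323859)
sqrt(4743641 + z) = sqrt(4743641 + 2323859) = sqrt(7067500) = 50*sqrt(2827)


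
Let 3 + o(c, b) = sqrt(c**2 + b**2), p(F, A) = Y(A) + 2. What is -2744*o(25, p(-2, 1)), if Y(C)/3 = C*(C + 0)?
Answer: 8232 - 13720*sqrt(26) ≈ -61727.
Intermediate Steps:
Y(C) = 3*C**2 (Y(C) = 3*(C*(C + 0)) = 3*(C*C) = 3*C**2)
p(F, A) = 2 + 3*A**2 (p(F, A) = 3*A**2 + 2 = 2 + 3*A**2)
o(c, b) = -3 + sqrt(b**2 + c**2) (o(c, b) = -3 + sqrt(c**2 + b**2) = -3 + sqrt(b**2 + c**2))
-2744*o(25, p(-2, 1)) = -2744*(-3 + sqrt((2 + 3*1**2)**2 + 25**2)) = -2744*(-3 + sqrt((2 + 3*1)**2 + 625)) = -2744*(-3 + sqrt((2 + 3)**2 + 625)) = -2744*(-3 + sqrt(5**2 + 625)) = -2744*(-3 + sqrt(25 + 625)) = -2744*(-3 + sqrt(650)) = -2744*(-3 + 5*sqrt(26)) = 8232 - 13720*sqrt(26)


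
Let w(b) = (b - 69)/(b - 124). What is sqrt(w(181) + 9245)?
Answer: sqrt(30043389)/57 ≈ 96.161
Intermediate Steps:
w(b) = (-69 + b)/(-124 + b)
sqrt(w(181) + 9245) = sqrt((-69 + 181)/(-124 + 181) + 9245) = sqrt(112/57 + 9245) = sqrt(527077/57) = sqrt(30043389)/57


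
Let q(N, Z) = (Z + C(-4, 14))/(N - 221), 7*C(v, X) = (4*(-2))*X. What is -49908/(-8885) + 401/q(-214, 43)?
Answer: -516169153/79965 ≈ -6454.9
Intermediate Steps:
C(v, X) = -8*X/7 (C(v, X) = ((4*(-2))*X)/7 = (-8*X)/7 = -8*X/7)
q(N, Z) = (-16 + Z)/(-221 + N) (q(N, Z) = (Z - 8/7*14)/(N - 221) = (Z - 16)/(-221 + N) = (-16 + Z)/(-221 + N))
-49908/(-8885) + 401/q(-214, 43) = -49908/(-8885) + 401/(((-16 + 43)/(-221 - 214))) = -49908*(-1/8885) + 401/((27/(-435))) = 49908/8885 + 401/((-1/435*27)) = 49908/8885 + 401/(-9/145) = 49908/8885 + 401*(-145/9) = 49908/8885 - 58145/9 = -516169153/79965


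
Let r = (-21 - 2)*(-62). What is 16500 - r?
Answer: 15074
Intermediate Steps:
r = 1426 (r = -23*(-62) = 1426)
16500 - r = 16500 - 1*1426 = 16500 - 1426 = 15074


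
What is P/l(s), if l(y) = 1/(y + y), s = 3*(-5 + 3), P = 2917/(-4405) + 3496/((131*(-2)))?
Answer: 96984804/577055 ≈ 168.07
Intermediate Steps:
P = -8082067/577055 (P = 2917*(-1/4405) + 3496/(-262) = -2917/4405 + 3496*(-1/262) = -2917/4405 - 1748/131 = -8082067/577055 ≈ -14.006)
s = -6 (s = 3*(-2) = -6)
l(y) = 1/(2*y)
P/l(s) = -8082067/(577055*((½)/(-6))) = -8082067/(577055*((½)*(-⅙))) = -8082067/(577055*(-1/12)) = -8082067/577055*(-12) = 96984804/577055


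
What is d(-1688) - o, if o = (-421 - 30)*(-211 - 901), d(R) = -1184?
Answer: -502696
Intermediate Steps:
o = 501512 (o = -451*(-1112) = 501512)
d(-1688) - o = -1184 - 1*501512 = -1184 - 501512 = -502696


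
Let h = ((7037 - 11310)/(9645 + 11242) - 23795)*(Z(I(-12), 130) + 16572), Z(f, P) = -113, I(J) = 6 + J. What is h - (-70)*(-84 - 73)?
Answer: -8180524347172/20887 ≈ -3.9166e+8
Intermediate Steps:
h = -8180294799042/20887 (h = ((7037 - 11310)/(9645 + 11242) - 23795)*(-113 + 16572) = (-4273/20887 - 23795)*16459 = -497010438/20887*16459 = -8180294799042/20887 ≈ -3.9165e+8)
h - (-70)*(-84 - 73) = -8180294799042/20887 - (-70)*(-84 - 73) = -8180294799042/20887 - (-70)*(-157) = -8180294799042/20887 - 1*10990 = -8180294799042/20887 - 10990 = -8180524347172/20887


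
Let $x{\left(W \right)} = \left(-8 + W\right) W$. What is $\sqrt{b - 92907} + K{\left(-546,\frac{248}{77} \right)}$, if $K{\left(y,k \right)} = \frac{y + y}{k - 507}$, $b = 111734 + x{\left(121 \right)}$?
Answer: $\frac{84084}{38791} + 50 \sqrt{13} \approx 182.45$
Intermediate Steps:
$x{\left(W \right)} = W \left(-8 + W\right)$
$b = 125407$ ($b = 111734 + 121 \left(-8 + 121\right) = 111734 + 121 \cdot 113 = 111734 + 13673 = 125407$)
$K{\left(y,k \right)} = \frac{2 y}{-507 + k}$
$\sqrt{b - 92907} + K{\left(-546,\frac{248}{77} \right)} = \sqrt{125407 - 92907} + 2 \left(-546\right) \frac{1}{-507 + \frac{248}{77}} = \sqrt{32500} + 2 \left(-546\right) \frac{1}{-507 + 248 \cdot \frac{1}{77}} = 50 \sqrt{13} + 2 \left(-546\right) \frac{1}{-507 + \frac{248}{77}} = 50 \sqrt{13} + 2 \left(-546\right) \frac{1}{- \frac{38791}{77}} = 50 \sqrt{13} + 2 \left(-546\right) \left(- \frac{77}{38791}\right) = 50 \sqrt{13} + \frac{84084}{38791} = \frac{84084}{38791} + 50 \sqrt{13}$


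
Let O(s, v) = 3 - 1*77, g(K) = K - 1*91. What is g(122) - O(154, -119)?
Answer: 105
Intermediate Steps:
g(K) = -91 + K (g(K) = K - 91 = -91 + K)
O(s, v) = -74 (O(s, v) = 3 - 77 = -74)
g(122) - O(154, -119) = (-91 + 122) - 1*(-74) = 31 + 74 = 105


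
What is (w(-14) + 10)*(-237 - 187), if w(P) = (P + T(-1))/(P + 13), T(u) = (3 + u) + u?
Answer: -9752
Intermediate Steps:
T(u) = 3 + 2*u
w(P) = (1 + P)/(13 + P) (w(P) = (P + (3 + 2*(-1)))/(P + 13) = (P + (3 - 2))/(13 + P) = (P + 1)/(13 + P) = (1 + P)/(13 + P))
(w(-14) + 10)*(-237 - 187) = ((1 - 14)/(13 - 14) + 10)*(-237 - 187) = (-13/(-1) + 10)*(-424) = (-1*(-13) + 10)*(-424) = (13 + 10)*(-424) = 23*(-424) = -9752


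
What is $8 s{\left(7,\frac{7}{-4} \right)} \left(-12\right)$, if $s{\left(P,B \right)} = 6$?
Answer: $-576$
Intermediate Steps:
$8 s{\left(7,\frac{7}{-4} \right)} \left(-12\right) = 8 \cdot 6 \left(-12\right) = 48 \left(-12\right) = -576$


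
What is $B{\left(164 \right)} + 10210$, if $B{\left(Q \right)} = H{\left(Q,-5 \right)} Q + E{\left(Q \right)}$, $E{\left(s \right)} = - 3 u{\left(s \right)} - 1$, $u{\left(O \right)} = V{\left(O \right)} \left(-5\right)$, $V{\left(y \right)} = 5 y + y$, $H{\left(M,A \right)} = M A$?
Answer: $-109511$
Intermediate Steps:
$H{\left(M,A \right)} = A M$
$V{\left(y \right)} = 6 y$
$u{\left(O \right)} = - 30 O$ ($u{\left(O \right)} = 6 O \left(-5\right) = - 30 O$)
$E{\left(s \right)} = -1 + 90 s$ ($E{\left(s \right)} = - 3 \left(- 30 s\right) - 1 = 90 s - 1 = -1 + 90 s$)
$B{\left(Q \right)} = -1 - 5 Q^{2} + 90 Q$ ($B{\left(Q \right)} = - 5 Q Q + \left(-1 + 90 Q\right) = - 5 Q^{2} + \left(-1 + 90 Q\right) = -1 - 5 Q^{2} + 90 Q$)
$B{\left(164 \right)} + 10210 = \left(-1 - 5 \cdot 164^{2} + 90 \cdot 164\right) + 10210 = \left(-1 - 134480 + 14760\right) + 10210 = -119721 + 10210 = -109511$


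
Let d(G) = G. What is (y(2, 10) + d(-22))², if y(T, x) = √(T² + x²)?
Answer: 588 - 88*√26 ≈ 139.29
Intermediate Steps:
(y(2, 10) + d(-22))² = (√(2² + 10²) - 22)² = (√(4 + 100) - 22)² = (√104 - 22)² = (2*√26 - 22)² = (-22 + 2*√26)²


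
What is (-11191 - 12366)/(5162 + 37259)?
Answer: -23557/42421 ≈ -0.55532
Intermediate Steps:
(-11191 - 12366)/(5162 + 37259) = -23557/42421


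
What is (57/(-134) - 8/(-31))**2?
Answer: 483025/17255716 ≈ 0.027992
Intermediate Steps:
(57/(-134) - 8/(-31))**2 = (57*(-1/134) - 8*(-1/31))**2 = (-57/134 + 8/31)**2 = (-695/4154)**2 = 483025/17255716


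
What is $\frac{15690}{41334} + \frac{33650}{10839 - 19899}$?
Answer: $- \frac{20812295}{6241434} \approx -3.3345$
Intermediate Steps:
$\frac{15690}{41334} + \frac{33650}{10839 - 19899} = 15690 \cdot \frac{1}{41334} + \frac{33650}{10839 - 19899} = \frac{2615}{6889} + \frac{33650}{-9060} = \frac{2615}{6889} + 33650 \left(- \frac{1}{9060}\right) = \frac{2615}{6889} - \frac{3365}{906} = - \frac{20812295}{6241434}$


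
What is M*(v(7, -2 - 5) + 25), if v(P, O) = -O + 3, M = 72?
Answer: 2520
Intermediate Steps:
v(P, O) = 3 - O
M*(v(7, -2 - 5) + 25) = 72*((3 - (-2 - 5)) + 25) = 72*((3 - 1*(-7)) + 25) = 72*((3 + 7) + 25) = 72*(10 + 25) = 72*35 = 2520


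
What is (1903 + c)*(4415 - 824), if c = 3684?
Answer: 20062917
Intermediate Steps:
(1903 + c)*(4415 - 824) = (1903 + 3684)*(4415 - 824) = 5587*3591 = 20062917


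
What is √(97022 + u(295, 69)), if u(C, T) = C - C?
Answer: √97022 ≈ 311.48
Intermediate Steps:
u(C, T) = 0
√(97022 + u(295, 69)) = √(97022 + 0) = √97022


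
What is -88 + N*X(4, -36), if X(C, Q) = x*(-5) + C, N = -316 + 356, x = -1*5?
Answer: 1072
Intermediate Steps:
x = -5
N = 40
X(C, Q) = 25 + C (X(C, Q) = -5*(-5) + C = 25 + C)
-88 + N*X(4, -36) = -88 + 40*(25 + 4) = -88 + 40*29 = -88 + 1160 = 1072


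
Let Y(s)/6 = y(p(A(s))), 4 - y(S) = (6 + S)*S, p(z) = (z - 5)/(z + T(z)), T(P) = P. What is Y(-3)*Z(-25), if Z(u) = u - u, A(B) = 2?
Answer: 0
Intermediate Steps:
p(z) = (-5 + z)/(2*z) (p(z) = (z - 5)/(z + z) = (-5 + z)/((2*z)) = (-5 + z)*(1/(2*z)) = (-5 + z)/(2*z))
y(S) = 4 - S*(6 + S) (y(S) = 4 - (6 + S)*S = 4 - S*(6 + S))
Y(s) = 381/8 (Y(s) = 6*(4 - ((½)*(-5 + 2)/2)² - 3*(-5 + 2)/2) = 6*(4 - ((½)*(½)*(-3))² - 3*(-3)/2) = 6*(4 - (-¾)² - 6*(-¾)) = 6*(4 - 1*9/16 + 9/2) = 6*(4 - 9/16 + 9/2) = 6*(127/16) = 381/8)
Z(u) = 0
Y(-3)*Z(-25) = (381/8)*0 = 0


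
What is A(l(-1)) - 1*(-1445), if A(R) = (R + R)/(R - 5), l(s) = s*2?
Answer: 10119/7 ≈ 1445.6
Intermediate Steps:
l(s) = 2*s
A(R) = 2*R/(-5 + R) (A(R) = (2*R)/(-5 + R) = 2*R/(-5 + R))
A(l(-1)) - 1*(-1445) = 2*(2*(-1))/(-5 + 2*(-1)) - 1*(-1445) = 2*(-2)/(-5 - 2) + 1445 = 2*(-2)/(-7) + 1445 = 2*(-2)*(-⅐) + 1445 = 4/7 + 1445 = 10119/7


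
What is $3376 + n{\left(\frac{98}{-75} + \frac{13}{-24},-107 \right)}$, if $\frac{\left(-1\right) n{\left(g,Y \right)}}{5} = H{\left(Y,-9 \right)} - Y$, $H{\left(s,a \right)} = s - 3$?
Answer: $3391$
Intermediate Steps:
$H{\left(s,a \right)} = -3 + s$ ($H{\left(s,a \right)} = s - 3 = -3 + s$)
$n{\left(g,Y \right)} = 15$ ($n{\left(g,Y \right)} = - 5 \left(\left(-3 + Y\right) - Y\right) = \left(-5\right) \left(-3\right) = 15$)
$3376 + n{\left(\frac{98}{-75} + \frac{13}{-24},-107 \right)} = 3376 + 15 = 3391$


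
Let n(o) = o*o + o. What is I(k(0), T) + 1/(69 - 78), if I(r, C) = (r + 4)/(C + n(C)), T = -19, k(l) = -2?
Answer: -305/2907 ≈ -0.10492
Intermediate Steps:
n(o) = o + o² (n(o) = o² + o = o + o²)
I(r, C) = (4 + r)/(C + C*(1 + C)) (I(r, C) = (r + 4)/(C + C*(1 + C)) = (4 + r)/(C + C*(1 + C)))
I(k(0), T) + 1/(69 - 78) = (4 - 2)/((-19)*(2 - 19)) + 1/(69 - 78) = -1/19*2/(-17) + 1/(-9) = -1/19*(-1/17)*2 - ⅑ = 2/323 - ⅑ = -305/2907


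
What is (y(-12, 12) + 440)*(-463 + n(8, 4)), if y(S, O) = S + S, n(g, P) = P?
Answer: -190944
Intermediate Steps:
y(S, O) = 2*S
(y(-12, 12) + 440)*(-463 + n(8, 4)) = (2*(-12) + 440)*(-463 + 4) = (-24 + 440)*(-459) = 416*(-459) = -190944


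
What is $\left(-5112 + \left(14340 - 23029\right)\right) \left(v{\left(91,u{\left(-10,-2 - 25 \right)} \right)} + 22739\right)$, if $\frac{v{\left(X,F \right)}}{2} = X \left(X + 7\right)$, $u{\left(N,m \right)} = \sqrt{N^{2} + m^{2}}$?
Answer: $-559975575$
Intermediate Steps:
$v{\left(X,F \right)} = 2 X \left(7 + X\right)$ ($v{\left(X,F \right)} = 2 X \left(X + 7\right) = 2 X \left(7 + X\right)$)
$\left(-5112 + \left(14340 - 23029\right)\right) \left(v{\left(91,u{\left(-10,-2 - 25 \right)} \right)} + 22739\right) = \left(-5112 + \left(14340 - 23029\right)\right) \left(2 \cdot 91 \left(7 + 91\right) + 22739\right) = \left(-5112 + \left(14340 - 23029\right)\right) \left(2 \cdot 91 \cdot 98 + 22739\right) = \left(-5112 - 8689\right) \left(17836 + 22739\right) = \left(-13801\right) 40575 = -559975575$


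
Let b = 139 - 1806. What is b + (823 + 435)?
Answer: -409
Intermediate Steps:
b = -1667
b + (823 + 435) = -1667 + (823 + 435) = -1667 + 1258 = -409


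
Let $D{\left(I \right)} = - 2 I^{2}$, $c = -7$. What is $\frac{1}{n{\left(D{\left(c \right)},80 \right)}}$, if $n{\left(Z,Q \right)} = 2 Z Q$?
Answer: $- \frac{1}{15680} \approx -6.3775 \cdot 10^{-5}$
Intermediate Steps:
$n{\left(Z,Q \right)} = 2 Q Z$
$\frac{1}{n{\left(D{\left(c \right)},80 \right)}} = \frac{1}{2 \cdot 80 \left(- 2 \left(-7\right)^{2}\right)} = \frac{1}{2 \cdot 80 \left(\left(-2\right) 49\right)} = \frac{1}{2 \cdot 80 \left(-98\right)} = \frac{1}{-15680} = - \frac{1}{15680}$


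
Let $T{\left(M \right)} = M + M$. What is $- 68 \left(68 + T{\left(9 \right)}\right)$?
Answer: $-5848$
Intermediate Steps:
$T{\left(M \right)} = 2 M$
$- 68 \left(68 + T{\left(9 \right)}\right) = - 68 \left(68 + 2 \cdot 9\right) = - 68 \left(68 + 18\right) = \left(-68\right) 86 = -5848$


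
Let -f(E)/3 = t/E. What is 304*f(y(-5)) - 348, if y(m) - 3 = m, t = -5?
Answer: -2628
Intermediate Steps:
y(m) = 3 + m
f(E) = 15/E (f(E) = -(-15)/E = 15/E)
304*f(y(-5)) - 348 = 304*(15/(3 - 5)) - 348 = 304*(15/(-2)) - 348 = 304*(15*(-½)) - 348 = 304*(-15/2) - 348 = -2280 - 348 = -2628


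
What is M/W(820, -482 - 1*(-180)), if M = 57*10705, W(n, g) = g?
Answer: -610185/302 ≈ -2020.5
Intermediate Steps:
M = 610185
M/W(820, -482 - 1*(-180)) = 610185/(-482 - 1*(-180)) = 610185/(-482 + 180) = 610185/(-302) = 610185*(-1/302) = -610185/302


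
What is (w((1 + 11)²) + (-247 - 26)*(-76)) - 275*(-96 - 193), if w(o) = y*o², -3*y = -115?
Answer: 895103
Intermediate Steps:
y = 115/3 (y = -⅓*(-115) = 115/3 ≈ 38.333)
w(o) = 115*o²/3
(w((1 + 11)²) + (-247 - 26)*(-76)) - 275*(-96 - 193) = (115*((1 + 11)²)²/3 + (-247 - 26)*(-76)) - 275*(-96 - 193) = (115*(12²)²/3 - 273*(-76)) - 275*(-289) = ((115/3)*144² + 20748) + 79475 = ((115/3)*20736 + 20748) + 79475 = (794880 + 20748) + 79475 = 815628 + 79475 = 895103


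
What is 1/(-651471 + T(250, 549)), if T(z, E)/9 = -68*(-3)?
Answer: -1/649635 ≈ -1.5393e-6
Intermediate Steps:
T(z, E) = 1836 (T(z, E) = 9*(-68*(-3)) = 9*204 = 1836)
1/(-651471 + T(250, 549)) = 1/(-651471 + 1836) = 1/(-649635) = -1/649635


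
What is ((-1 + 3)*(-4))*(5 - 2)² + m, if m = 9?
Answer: -63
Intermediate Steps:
((-1 + 3)*(-4))*(5 - 2)² + m = ((-1 + 3)*(-4))*(5 - 2)² + 9 = (2*(-4))*3² + 9 = -8*9 + 9 = -72 + 9 = -63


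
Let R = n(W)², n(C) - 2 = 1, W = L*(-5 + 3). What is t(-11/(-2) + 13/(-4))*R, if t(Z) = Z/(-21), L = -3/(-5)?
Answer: -27/28 ≈ -0.96429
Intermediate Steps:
L = ⅗ (L = -3*(-⅕) = ⅗ ≈ 0.60000)
W = -6/5 (W = 3*(-5 + 3)/5 = (⅗)*(-2) = -6/5 ≈ -1.2000)
t(Z) = -Z/21 (t(Z) = Z*(-1/21) = -Z/21)
n(C) = 3 (n(C) = 2 + 1 = 3)
R = 9 (R = 3² = 9)
t(-11/(-2) + 13/(-4))*R = -(-11/(-2) + 13/(-4))/21*9 = -(-11*(-½) + 13*(-¼))/21*9 = -(11/2 - 13/4)/21*9 = -1/21*9/4*9 = -3/28*9 = -27/28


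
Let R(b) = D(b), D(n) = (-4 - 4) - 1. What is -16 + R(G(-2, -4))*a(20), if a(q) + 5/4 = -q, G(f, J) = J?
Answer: 701/4 ≈ 175.25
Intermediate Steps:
D(n) = -9 (D(n) = -8 - 1 = -9)
R(b) = -9
a(q) = -5/4 - q
-16 + R(G(-2, -4))*a(20) = -16 - 9*(-5/4 - 1*20) = -16 - 9*(-5/4 - 20) = -16 - 9*(-85/4) = -16 + 765/4 = 701/4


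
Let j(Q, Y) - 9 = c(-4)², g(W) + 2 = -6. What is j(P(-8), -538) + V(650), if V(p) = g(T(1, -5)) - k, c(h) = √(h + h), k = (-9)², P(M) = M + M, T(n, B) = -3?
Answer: -88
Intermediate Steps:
P(M) = 2*M
k = 81
g(W) = -8 (g(W) = -2 - 6 = -8)
c(h) = √2*√h (c(h) = √(2*h) = √2*√h)
j(Q, Y) = 1 (j(Q, Y) = 9 + (√2*√(-4))² = 9 + (√2*(2*I))² = 9 + (2*I*√2)² = 9 - 8 = 1)
V(p) = -89 (V(p) = -8 - 1*81 = -8 - 81 = -89)
j(P(-8), -538) + V(650) = 1 - 89 = -88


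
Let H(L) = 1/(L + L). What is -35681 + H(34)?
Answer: -2426307/68 ≈ -35681.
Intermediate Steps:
H(L) = 1/(2*L)
-35681 + H(34) = -35681 + (½)/34 = -35681 + (½)*(1/34) = -35681 + 1/68 = -2426307/68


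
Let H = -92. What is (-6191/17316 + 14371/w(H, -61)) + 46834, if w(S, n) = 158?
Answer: 64191161005/1367964 ≈ 46925.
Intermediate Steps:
(-6191/17316 + 14371/w(H, -61)) + 46834 = (-6191/17316 + 14371/158) + 46834 = 123935029/1367964 + 46834 = 64191161005/1367964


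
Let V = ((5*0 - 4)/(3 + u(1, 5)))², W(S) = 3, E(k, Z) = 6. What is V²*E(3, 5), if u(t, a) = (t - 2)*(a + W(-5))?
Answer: 1536/625 ≈ 2.4576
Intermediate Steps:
u(t, a) = (-2 + t)*(3 + a) (u(t, a) = (t - 2)*(a + 3) = (-2 + t)*(3 + a))
V = 16/25 (V = ((5*0 - 4)/(3 + (-6 - 2*5 + 3*1 + 5*1)))² = ((0 - 4)/(3 + (-6 - 10 + 3 + 5)))² = (-4/(3 - 8))² = (-4/(-5))² = (-4*(-⅕))² = (⅘)² = 16/25 ≈ 0.64000)
V²*E(3, 5) = (16/25)²*6 = (256/625)*6 = 1536/625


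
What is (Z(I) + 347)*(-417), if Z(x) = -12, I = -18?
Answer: -139695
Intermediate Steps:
(Z(I) + 347)*(-417) = (-12 + 347)*(-417) = 335*(-417) = -139695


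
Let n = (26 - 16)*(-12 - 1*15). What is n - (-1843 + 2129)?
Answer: -556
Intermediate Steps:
n = -270 (n = 10*(-12 - 15) = 10*(-27) = -270)
n - (-1843 + 2129) = -270 - (-1843 + 2129) = -270 - 1*286 = -270 - 286 = -556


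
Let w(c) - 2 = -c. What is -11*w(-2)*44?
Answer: -1936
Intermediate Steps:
w(c) = 2 - c
-11*w(-2)*44 = -11*(2 - 1*(-2))*44 = -11*(2 + 2)*44 = -11*4*44 = -44*44 = -1936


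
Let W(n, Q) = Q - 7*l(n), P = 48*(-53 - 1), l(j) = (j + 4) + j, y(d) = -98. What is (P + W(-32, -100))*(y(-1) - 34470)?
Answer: 78538496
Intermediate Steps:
l(j) = 4 + 2*j (l(j) = (4 + j) + j = 4 + 2*j)
P = -2592 (P = 48*(-54) = -2592)
W(n, Q) = -28 + Q - 14*n (W(n, Q) = Q - 7*(4 + 2*n) = Q + (-28 - 14*n) = -28 + Q - 14*n)
(P + W(-32, -100))*(y(-1) - 34470) = (-2592 + (-28 - 100 - 14*(-32)))*(-98 - 34470) = (-2592 + (-28 - 100 + 448))*(-34568) = (-2592 + 320)*(-34568) = -2272*(-34568) = 78538496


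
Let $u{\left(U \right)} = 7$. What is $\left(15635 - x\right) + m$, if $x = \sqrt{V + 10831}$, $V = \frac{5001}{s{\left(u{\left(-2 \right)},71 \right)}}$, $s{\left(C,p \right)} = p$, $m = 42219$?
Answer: $57854 - \frac{\sqrt{54954142}}{71} \approx 57750.0$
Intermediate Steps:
$V = \frac{5001}{71} \approx 70.437$
$x = \frac{\sqrt{54954142}}{71}$ ($x = \sqrt{\frac{5001}{71} + 10831} = \sqrt{\frac{774002}{71}} = \frac{\sqrt{54954142}}{71} \approx 104.41$)
$\left(15635 - x\right) + m = \left(15635 - \frac{\sqrt{54954142}}{71}\right) + 42219 = 57854 - \frac{\sqrt{54954142}}{71}$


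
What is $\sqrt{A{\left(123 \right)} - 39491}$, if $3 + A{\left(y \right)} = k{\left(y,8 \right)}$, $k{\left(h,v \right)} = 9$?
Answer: $i \sqrt{39485} \approx 198.71 i$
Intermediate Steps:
$A{\left(y \right)} = 6$ ($A{\left(y \right)} = -3 + 9 = 6$)
$\sqrt{A{\left(123 \right)} - 39491} = \sqrt{6 - 39491} = \sqrt{-39485} = i \sqrt{39485}$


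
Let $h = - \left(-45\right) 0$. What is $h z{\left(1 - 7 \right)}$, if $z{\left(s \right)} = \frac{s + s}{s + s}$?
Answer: $0$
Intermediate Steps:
$z{\left(s \right)} = 1$ ($z{\left(s \right)} = \frac{2 s}{2 s} = 2 s \frac{1}{2 s} = 1$)
$h = 0$ ($h = \left(-1\right) 0 = 0$)
$h z{\left(1 - 7 \right)} = 0 \cdot 1 = 0$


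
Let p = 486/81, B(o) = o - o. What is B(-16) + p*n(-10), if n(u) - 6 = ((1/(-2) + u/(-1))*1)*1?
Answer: 93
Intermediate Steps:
B(o) = 0
n(u) = 11/2 - u (n(u) = 6 + ((1/(-2) + u/(-1))*1)*1 = 6 + ((1*(-½) + u*(-1))*1)*1 = 6 + ((-½ - u)*1)*1 = 6 + (-½ - u)*1 = 6 + (-½ - u) = 11/2 - u)
p = 6 (p = 486*(1/81) = 6)
B(-16) + p*n(-10) = 0 + 6*(11/2 - 1*(-10)) = 0 + 6*(11/2 + 10) = 0 + 6*(31/2) = 0 + 93 = 93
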